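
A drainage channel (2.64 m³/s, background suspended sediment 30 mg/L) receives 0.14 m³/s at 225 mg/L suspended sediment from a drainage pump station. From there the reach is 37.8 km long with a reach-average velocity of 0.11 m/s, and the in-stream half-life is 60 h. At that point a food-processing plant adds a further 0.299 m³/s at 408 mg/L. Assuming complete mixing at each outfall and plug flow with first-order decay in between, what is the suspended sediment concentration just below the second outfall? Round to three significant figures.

Flow-weighted average: C = (2.640·30.00 + 0.1400·225.0) / 2.780 = 110.7/2.780 = 39.82 mg/L; combined flow 2.780 m³/s.
Travel time t = 37.8·1000 / 0.11 = 343600 s = 95.45 h.
Half-life 60 h → k = ln 2 / 60 = 0.01155 h⁻¹ = 0.2773 d⁻¹.
First-order decay: C = 39.82·exp(−k·t) = 39.82·0.3320 = 13.22 mg/L.
Second outfall: C = (2.780·13.22 + 0.2990·408.0)/3.079 = 51.56 mg/L.

51.6 mg/L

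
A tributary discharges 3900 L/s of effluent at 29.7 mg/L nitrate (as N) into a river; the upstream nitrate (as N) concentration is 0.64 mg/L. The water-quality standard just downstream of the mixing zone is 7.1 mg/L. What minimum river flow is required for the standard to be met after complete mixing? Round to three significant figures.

13600 L/s

Set C_mix = 7.1: (Q·0.6400 + 3900·29.70) / (Q + 3900) = 7.1
→ Q = 3900·(29.70 − 7.1)/(7.1 − 0.6400) = 13640 L/s.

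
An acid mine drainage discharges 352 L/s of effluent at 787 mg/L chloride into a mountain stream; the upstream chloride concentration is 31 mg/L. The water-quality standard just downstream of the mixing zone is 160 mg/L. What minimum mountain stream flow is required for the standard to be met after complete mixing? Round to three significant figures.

1710 L/s

Set C_mix = 160: (Q·31.00 + 352.0·787.0) / (Q + 352.0) = 160
→ Q = 352.0·(787.0 − 160)/(160 − 31.00) = 1711 L/s.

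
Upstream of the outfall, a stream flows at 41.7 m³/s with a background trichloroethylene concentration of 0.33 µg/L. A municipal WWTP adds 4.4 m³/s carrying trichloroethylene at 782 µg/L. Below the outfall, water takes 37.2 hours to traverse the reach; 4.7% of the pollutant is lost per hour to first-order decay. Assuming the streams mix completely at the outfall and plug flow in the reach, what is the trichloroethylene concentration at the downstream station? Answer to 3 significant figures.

Mixed concentration C = ΣQC/ΣQ = (41.70·0.3300 + 4.400·782.0) / 46.10 = 3455/46.10 = 74.94 µg/L.
4.7%/h lost → k = −ln(1 − 0.047) = 0.04814 h⁻¹.
After decay, C = 74.94 × e^(−kt) = 74.94 × 0.1668 = 12.50 µg/L.

12.5 µg/L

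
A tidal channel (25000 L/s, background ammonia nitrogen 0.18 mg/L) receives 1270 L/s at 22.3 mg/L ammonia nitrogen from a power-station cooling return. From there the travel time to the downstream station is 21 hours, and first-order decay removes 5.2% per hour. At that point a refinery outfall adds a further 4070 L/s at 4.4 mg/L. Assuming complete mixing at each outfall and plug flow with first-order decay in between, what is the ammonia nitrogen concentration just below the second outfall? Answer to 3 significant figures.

Flow-weighted average: C = (25000·0.1800 + 1270·22.30) / 26270 = 32820/26270 = 1.249 mg/L; combined flow 26270 L/s.
5.2%/h lost → k = −ln(1 − 0.052) = 0.05340 h⁻¹.
Decay over the reach: 1.249·exp(−kt) = 1.249·0.3258 = 0.4071 mg/L.
Second outfall: C = (26270·0.4071 + 4070·4.400)/30340 = 0.9427 mg/L.

0.943 mg/L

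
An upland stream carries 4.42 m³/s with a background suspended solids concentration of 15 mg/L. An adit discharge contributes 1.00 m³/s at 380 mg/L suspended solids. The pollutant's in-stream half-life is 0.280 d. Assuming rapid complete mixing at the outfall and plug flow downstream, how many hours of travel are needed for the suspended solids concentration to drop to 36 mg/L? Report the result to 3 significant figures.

8.02 h

After mixing, C = (4.420·15.00 + 1.000·380.0) / 5.420 = 446.3/5.420 = 82.34 mg/L.
Half-life 0.280 d → k = ln 2 / 0.280 = 2.476 d⁻¹.
82.34·exp(−k·t) = 36 → t = ln(82.34/36)/k = 28880 s = 8.021 h.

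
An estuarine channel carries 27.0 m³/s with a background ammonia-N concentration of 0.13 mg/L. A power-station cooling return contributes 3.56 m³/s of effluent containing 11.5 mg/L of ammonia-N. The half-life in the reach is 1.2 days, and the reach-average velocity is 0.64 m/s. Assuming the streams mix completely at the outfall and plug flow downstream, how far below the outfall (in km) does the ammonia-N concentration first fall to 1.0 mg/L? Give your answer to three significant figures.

Mixed concentration C = ΣQC/ΣQ = (27.00·0.1300 + 3.560·11.50) / 30.56 = 44.45/30.56 = 1.455 mg/L.
Half-life 1.2 d → k = ln 2 / 1.2 = 0.5776 d⁻¹.
Set 1.455·exp(−k·t) = 1.0 → t = ln(1.455/1.0)/k = 56040 s = 15.57 h.
Distance = v·t = 0.64·56040 = 35870 m = 35.87 km.

35.9 km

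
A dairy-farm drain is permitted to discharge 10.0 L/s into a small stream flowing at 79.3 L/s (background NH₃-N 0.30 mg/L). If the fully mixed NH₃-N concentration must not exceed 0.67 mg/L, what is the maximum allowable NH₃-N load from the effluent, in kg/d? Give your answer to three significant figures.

3.11 kg/d

Mass balance at the limit: 79.30·0.3000 + 10.00·Cₑ = 89.30·0.67 → Cₑ = 3.604 mg/L.
10.00 L/s = 0.01000 m³/s. Load = 0.01000 m³/s × 3.604 g/m³ × 86 400 s/d = 3.114 kg/d.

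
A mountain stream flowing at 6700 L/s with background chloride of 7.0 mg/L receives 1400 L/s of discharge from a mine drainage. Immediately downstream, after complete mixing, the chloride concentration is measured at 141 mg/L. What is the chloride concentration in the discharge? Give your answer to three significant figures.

Mass balance: 6700·7.000 + 1400·Cₑ = 8100·141.0
→ Cₑ = (8100·141.0 − 6700·7.000) / 1400 = 782.3 mg/L.

782 mg/L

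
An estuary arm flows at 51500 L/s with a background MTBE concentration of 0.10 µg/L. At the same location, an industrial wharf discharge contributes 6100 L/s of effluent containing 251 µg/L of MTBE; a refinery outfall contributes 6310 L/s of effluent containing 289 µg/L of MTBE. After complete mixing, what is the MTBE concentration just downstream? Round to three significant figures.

Conservation of mass: C = (51500·0.1000 + 6100·251.0 + 6310·289.0) / 63910 = 3360000/63910 = 52.57 µg/L.

52.6 µg/L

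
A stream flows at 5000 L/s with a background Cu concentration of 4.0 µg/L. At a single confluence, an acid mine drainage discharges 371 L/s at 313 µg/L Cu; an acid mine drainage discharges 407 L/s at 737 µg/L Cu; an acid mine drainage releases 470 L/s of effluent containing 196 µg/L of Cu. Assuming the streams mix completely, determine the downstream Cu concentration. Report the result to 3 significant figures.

Flow-weighted average: C = (5000·4.000 + 371.0·313.0 + 407.0·737.0 + 470.0·196.0) / 6248 = 528200/6248 = 84.54 µg/L.

84.5 µg/L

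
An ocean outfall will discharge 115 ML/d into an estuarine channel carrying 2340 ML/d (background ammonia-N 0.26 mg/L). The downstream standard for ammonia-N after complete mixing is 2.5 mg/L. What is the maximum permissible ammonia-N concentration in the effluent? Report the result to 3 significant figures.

At the limit, (Qr·Cr + Qe·Cₑ)/(Qr + Qe) = 2.5:
Cₑ = (2455·2.5 − 2340·0.2600) / 115.0 = 48.08 mg/L.

48.1 mg/L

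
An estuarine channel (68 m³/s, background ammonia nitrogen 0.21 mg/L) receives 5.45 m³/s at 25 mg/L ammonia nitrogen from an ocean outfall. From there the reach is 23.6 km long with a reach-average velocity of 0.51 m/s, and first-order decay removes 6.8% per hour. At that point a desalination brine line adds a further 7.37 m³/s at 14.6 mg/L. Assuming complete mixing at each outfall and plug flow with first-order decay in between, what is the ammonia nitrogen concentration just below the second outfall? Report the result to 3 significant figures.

2.08 mg/L

Mixed concentration C = ΣQC/ΣQ = (68.00·0.2100 + 5.450·25.00) / 73.45 = 150.5/73.45 = 2.049 mg/L; combined flow 73.45 m³/s.
Travel time t = 23.6·1000 / 0.51 = 46270 s = 12.85 h.
6.8%/h lost → k = −ln(1 − 0.068) = 0.07042 h⁻¹.
Applying C = C₀e^(−kt): 2.049 × 0.4045 = 0.8289 mg/L.
At the second outfall, C = (73.45·0.8289 + 7.370·14.60) / (73.45 + 7.370) = 2.085 mg/L.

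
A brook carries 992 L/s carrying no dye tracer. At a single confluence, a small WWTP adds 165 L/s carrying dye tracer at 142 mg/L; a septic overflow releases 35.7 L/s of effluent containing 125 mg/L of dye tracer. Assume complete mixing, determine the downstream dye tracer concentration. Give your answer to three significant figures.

23.4 mg/L

After mixing, C = (992.0·0 + 165.0·142.0 + 35.70·125.0) / 1193 = 27890/1193 = 23.39 mg/L.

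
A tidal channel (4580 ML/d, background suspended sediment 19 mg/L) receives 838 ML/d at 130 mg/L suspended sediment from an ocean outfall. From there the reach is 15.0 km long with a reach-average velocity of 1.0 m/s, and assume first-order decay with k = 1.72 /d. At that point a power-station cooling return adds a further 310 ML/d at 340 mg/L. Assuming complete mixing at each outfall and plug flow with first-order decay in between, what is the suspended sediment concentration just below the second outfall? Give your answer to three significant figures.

43.8 mg/L

After mixing, C = (4580·19.00 + 838.0·130.0) / 5418 = 196000/5418 = 36.17 mg/L; combined flow 5418 ML/d.
Travel time t = 15.0·1000 / 1.0 = 15000 s = 4.167 h.
First-order decay: C = 36.17·exp(−k·t) = 36.17·0.7418 = 26.83 mg/L.
Second outfall: C = (5418·26.83 + 310.0·340.0)/5728 = 43.78 mg/L.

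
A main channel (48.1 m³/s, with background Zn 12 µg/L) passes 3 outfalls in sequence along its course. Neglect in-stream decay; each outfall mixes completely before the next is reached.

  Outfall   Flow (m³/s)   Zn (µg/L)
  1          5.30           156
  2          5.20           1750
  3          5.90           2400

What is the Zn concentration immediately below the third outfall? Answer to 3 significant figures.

After outfall 1: Q = 48.10 + 5.300 = 53.40 m³/s; C = (48.10·12.00 + 5.300·156.0)/53.40 = 26.29 µg/L.
After outfall 2: Q = 53.40 + 5.200 = 58.60 m³/s; C = (53.40·26.29 + 5.200·1750)/58.60 = 179.2 µg/L.
After outfall 3: Q = 58.60 + 5.900 = 64.50 m³/s; C = (58.60·179.2 + 5.900·2400)/64.50 = 382.4 µg/L.

382 µg/L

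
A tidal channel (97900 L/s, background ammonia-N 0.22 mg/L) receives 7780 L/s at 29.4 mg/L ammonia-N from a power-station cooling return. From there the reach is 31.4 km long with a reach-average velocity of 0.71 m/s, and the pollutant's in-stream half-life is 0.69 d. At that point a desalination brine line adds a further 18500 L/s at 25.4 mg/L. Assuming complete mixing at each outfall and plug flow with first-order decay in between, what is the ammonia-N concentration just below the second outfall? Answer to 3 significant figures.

4.99 mg/L

Flow-weighted average: C = (97900·0.2200 + 7780·29.40) / 105700 = 250300/105700 = 2.368 mg/L; combined flow 105700 L/s.
Travel time t = 31.4·1000 / 0.71 = 44230 s = 12.28 h.
Half-life 0.69 d → k = ln 2 / 0.69 = 1.005 d⁻¹.
Decay over the reach: 2.368·exp(−kt) = 2.368·0.5980 = 1.416 mg/L.
At the second outfall, C = (105700·1.416 + 18500·25.40) / (105700 + 18500) = 4.989 mg/L.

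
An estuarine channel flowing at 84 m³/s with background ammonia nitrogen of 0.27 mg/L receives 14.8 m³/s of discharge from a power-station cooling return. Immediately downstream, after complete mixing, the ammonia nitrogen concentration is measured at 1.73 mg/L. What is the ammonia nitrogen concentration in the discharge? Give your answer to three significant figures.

10.0 mg/L

Mass balance: 84.00·0.2700 + 14.80·Cₑ = 98.80·1.730
→ Cₑ = (98.80·1.730 − 84.00·0.2700) / 14.80 = 10.02 mg/L.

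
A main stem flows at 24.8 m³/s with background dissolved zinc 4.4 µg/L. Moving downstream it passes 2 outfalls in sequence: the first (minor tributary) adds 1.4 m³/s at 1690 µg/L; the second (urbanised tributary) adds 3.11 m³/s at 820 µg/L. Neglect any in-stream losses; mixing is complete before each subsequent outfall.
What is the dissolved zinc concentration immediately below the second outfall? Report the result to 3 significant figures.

After outfall 1: Q = 24.80 + 1.400 = 26.20 m³/s; C = (24.80·4.400 + 1.400·1690)/26.20 = 94.47 µg/L.
After outfall 2: Q = 26.20 + 3.110 = 29.31 m³/s; C = (26.20·94.47 + 3.110·820.0)/29.31 = 171.5 µg/L.

171 µg/L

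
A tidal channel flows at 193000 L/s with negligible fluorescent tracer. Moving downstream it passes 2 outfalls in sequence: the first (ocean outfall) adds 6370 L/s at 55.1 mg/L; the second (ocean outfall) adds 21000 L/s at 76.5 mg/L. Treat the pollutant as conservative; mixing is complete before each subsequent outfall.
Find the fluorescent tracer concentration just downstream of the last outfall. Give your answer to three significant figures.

8.88 mg/L

After outfall 1: Q = 193000 + 6370 = 199400 L/s; C = (193000·0 + 6370·55.10)/199400 = 1.760 mg/L.
After outfall 2: Q = 199400 + 21000 = 220400 L/s; C = (199400·1.760 + 21000·76.50)/220400 = 8.883 mg/L.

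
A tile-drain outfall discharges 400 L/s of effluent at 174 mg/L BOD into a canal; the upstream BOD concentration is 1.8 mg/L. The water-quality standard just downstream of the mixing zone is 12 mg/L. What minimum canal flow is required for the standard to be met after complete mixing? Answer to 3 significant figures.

6350 L/s

Set C_mix = 12: (Q·1.800 + 400.0·174.0) / (Q + 400.0) = 12
→ Q = 400.0·(174.0 − 12)/(12 − 1.800) = 6353 L/s.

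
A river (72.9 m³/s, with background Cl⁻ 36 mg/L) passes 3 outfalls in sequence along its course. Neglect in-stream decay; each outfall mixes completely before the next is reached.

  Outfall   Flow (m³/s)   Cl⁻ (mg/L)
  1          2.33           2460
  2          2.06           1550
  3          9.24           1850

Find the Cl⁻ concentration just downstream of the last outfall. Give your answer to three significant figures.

Outfall 1: combined Q = 75.23 m³/s; C = (72.90·36.00 + 2.330·2460)/75.23 = 111.1 mg/L.
Outfall 2: combined Q = 77.29 m³/s; C = (75.23·111.1 + 2.060·1550)/77.29 = 149.4 mg/L.
Outfall 3: combined Q = 86.53 m³/s; C = (77.29·149.4 + 9.240·1850)/86.53 = 331.0 mg/L.

331 mg/L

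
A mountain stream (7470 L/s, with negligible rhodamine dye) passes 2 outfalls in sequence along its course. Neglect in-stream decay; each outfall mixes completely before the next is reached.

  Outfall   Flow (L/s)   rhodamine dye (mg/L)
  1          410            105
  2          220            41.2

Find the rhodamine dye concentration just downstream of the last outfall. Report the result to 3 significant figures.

After outfall 1: Q = 7470 + 410.0 = 7880 L/s; C = (7470·0 + 410.0·105.0)/7880 = 5.463 mg/L.
After outfall 2: Q = 7880 + 220.0 = 8100 L/s; C = (7880·5.463 + 220.0·41.20)/8100 = 6.434 mg/L.

6.43 mg/L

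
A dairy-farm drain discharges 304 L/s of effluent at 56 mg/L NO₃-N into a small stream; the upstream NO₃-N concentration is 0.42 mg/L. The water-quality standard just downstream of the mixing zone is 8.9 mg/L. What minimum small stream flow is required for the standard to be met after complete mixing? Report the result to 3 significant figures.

1690 L/s

Set C_mix = 8.9: (Q·0.4200 + 304.0·56.00) / (Q + 304.0) = 8.9
→ Q = 304.0·(56.00 − 8.9)/(8.9 − 0.4200) = 1688 L/s.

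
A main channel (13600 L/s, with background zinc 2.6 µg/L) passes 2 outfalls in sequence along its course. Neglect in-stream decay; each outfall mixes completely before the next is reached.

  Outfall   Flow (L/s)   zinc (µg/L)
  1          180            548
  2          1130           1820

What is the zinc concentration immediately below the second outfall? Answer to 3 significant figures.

Outfall 1: combined Q = 13780 L/s; C = (13600·2.600 + 180.0·548.0)/13780 = 9.724 µg/L.
Outfall 2: combined Q = 14910 L/s; C = (13780·9.724 + 1130·1820)/14910 = 146.9 µg/L.

147 µg/L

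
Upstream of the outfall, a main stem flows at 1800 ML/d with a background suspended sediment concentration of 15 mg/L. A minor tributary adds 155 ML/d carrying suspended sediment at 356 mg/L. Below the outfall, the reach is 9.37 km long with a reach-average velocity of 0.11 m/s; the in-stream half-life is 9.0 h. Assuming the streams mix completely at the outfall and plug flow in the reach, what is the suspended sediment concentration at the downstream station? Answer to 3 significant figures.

After mixing, C = (1800·15.00 + 155.0·356.0) / 1955 = 82180/1955 = 42.04 mg/L.
Travel time t = 9.37·1000 / 0.11 = 85180 s = 23.66 h.
Half-life 9.0 h → k = ln 2 / 9.0 = 0.07702 h⁻¹ = 1.848 d⁻¹.
First-order decay: C = 42.04·exp(−k·t) = 42.04·0.1616 = 6.795 mg/L.

6.80 mg/L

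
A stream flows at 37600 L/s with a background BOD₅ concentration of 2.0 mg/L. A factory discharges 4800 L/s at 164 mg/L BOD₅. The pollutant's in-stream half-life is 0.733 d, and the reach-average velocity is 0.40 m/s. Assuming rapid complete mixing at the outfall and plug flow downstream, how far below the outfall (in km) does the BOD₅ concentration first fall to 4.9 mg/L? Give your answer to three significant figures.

52.0 km

Mass balance: C = (37600·2.000 + 4800·164.0) / 42400 = 862400/42400 = 20.34 mg/L.
Half-life 0.733 d → k = ln 2 / 0.733 = 0.9456 d⁻¹.
Set 20.34·exp(−k·t) = 4.9 → t = ln(20.34/4.9)/k = 130000 s = 36.12 h.
Distance = v·t = 0.40·130000 = 52020 m = 52.02 km.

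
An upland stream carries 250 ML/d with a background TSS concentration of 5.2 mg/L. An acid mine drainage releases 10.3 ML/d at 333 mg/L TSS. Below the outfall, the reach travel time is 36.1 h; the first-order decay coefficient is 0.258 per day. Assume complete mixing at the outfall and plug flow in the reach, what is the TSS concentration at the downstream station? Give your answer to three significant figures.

12.3 mg/L

Mass balance: C = (250.0·5.200 + 10.30·333.0) / 260.3 = 4730/260.3 = 18.17 mg/L.
First-order decay: C = 18.17·exp(−k·t) = 18.17·0.6784 = 12.33 mg/L.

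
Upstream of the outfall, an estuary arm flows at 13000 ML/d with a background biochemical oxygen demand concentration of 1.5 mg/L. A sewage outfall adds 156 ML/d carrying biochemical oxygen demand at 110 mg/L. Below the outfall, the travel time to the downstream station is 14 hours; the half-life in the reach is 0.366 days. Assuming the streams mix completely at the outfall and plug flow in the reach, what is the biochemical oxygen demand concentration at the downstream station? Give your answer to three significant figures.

0.923 mg/L

Conservation of mass: C = (13000·1.500 + 156.0·110.0) / 13160 = 36660/13160 = 2.787 mg/L.
Half-life 0.366 d → k = ln 2 / 0.366 = 1.894 d⁻¹.
Decay over the reach: 2.787·exp(−kt) = 2.787·0.3313 = 0.9232 mg/L.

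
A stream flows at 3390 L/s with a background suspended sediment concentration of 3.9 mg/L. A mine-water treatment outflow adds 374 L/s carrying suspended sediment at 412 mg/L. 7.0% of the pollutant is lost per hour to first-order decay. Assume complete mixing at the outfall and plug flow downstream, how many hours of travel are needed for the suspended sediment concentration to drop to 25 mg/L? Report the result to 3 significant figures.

7.93 h

After mixing, C = (3390·3.900 + 374.0·412.0) / 3764 = 167300/3764 = 44.45 mg/L.
7.0%/h lost → k = −ln(1 − 0.07) = 0.07257 h⁻¹.
44.45·exp(−k·t) = 25 → t = ln(44.45/25)/k = 28550 s = 7.930 h.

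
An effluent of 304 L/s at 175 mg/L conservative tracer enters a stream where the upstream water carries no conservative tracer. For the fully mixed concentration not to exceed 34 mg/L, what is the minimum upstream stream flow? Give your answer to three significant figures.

1260 L/s

Set C_mix = 34: (Q·0 + 304.0·175.0) / (Q + 304.0) = 34
→ Q = 304.0·(175.0 − 34)/(34 − 0) = 1261 L/s.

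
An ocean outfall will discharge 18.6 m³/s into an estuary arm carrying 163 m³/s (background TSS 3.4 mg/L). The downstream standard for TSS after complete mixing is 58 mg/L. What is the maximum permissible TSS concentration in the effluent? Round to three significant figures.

At the limit, (Qr·Cr + Qe·Cₑ)/(Qr + Qe) = 58:
Cₑ = (181.6·58 − 163.0·3.400) / 18.60 = 536.5 mg/L.

536 mg/L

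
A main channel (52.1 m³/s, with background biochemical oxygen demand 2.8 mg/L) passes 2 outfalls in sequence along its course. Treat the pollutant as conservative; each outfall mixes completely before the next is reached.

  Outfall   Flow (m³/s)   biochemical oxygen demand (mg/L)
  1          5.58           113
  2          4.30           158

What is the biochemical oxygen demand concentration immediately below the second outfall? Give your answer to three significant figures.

Outfall 1: combined Q = 57.68 m³/s; C = (52.10·2.800 + 5.580·113.0)/57.68 = 13.46 mg/L.
Outfall 2: combined Q = 61.98 m³/s; C = (57.68·13.46 + 4.300·158.0)/61.98 = 23.49 mg/L.

23.5 mg/L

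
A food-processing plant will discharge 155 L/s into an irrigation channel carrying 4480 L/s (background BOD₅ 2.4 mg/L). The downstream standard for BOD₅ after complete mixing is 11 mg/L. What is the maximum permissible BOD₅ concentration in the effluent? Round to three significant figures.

260 mg/L

At the limit, (Qr·Cr + Qe·Cₑ)/(Qr + Qe) = 11:
Cₑ = (4635·11 − 4480·2.400) / 155.0 = 259.6 mg/L.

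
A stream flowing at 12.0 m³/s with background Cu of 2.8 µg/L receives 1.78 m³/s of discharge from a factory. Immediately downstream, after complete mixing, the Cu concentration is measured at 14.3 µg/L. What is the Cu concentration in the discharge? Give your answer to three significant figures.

91.8 µg/L

Mass balance: 12.00·2.800 + 1.780·Cₑ = 13.78·14.30
→ Cₑ = (13.78·14.30 − 12.00·2.800) / 1.780 = 91.83 µg/L.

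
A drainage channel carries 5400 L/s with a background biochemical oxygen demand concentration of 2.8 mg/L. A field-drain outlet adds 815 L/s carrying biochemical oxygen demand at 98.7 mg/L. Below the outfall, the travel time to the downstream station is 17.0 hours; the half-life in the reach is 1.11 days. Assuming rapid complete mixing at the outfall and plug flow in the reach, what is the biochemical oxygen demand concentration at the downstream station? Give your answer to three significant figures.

Flow-weighted average: C = (5400·2.800 + 815.0·98.70) / 6215 = 95560/6215 = 15.38 mg/L.
Half-life 1.11 d → k = ln 2 / 1.11 = 0.6245 d⁻¹.
Decay over the reach: 15.38·exp(−kt) = 15.38·0.6425 = 9.880 mg/L.

9.88 mg/L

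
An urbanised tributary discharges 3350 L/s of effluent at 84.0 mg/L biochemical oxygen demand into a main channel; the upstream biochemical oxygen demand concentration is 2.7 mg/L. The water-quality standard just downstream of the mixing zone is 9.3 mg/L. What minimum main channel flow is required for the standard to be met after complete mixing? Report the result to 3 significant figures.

Set C_mix = 9.3: (Q·2.700 + 3350·84.00) / (Q + 3350) = 9.3
→ Q = 3350·(84.00 − 9.3)/(9.3 − 2.700) = 37920 L/s.

37900 L/s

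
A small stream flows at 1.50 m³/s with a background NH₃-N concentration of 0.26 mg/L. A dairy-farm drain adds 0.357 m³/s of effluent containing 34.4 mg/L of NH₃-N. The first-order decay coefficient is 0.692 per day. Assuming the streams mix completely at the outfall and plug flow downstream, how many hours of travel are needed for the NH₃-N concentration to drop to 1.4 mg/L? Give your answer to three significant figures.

54.9 h

After mixing, C = (1.500·0.2600 + 0.3570·34.40) / 1.857 = 12.67/1.857 = 6.823 mg/L.
6.823·exp(−k·t) = 1.4 → t = ln(6.823/1.4)/k = 197800 s = 54.93 h.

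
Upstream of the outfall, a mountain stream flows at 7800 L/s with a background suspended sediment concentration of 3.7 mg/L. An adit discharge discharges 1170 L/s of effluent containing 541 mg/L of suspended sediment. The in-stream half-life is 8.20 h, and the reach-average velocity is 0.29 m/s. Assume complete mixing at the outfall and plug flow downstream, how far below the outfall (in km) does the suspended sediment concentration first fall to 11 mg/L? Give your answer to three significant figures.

Mass balance: C = (7800·3.700 + 1170·541.0) / 8970 = 661800/8970 = 73.78 mg/L.
Half-life 8.20 h → k = ln 2 / 8.20 = 0.08453 h⁻¹ = 2.029 d⁻¹.
Set 73.78·exp(−k·t) = 11 → t = ln(73.78/11)/k = 81060 s = 22.52 h.
Distance = v·t = 0.29·81060 = 23510 m = 23.51 km.

23.5 km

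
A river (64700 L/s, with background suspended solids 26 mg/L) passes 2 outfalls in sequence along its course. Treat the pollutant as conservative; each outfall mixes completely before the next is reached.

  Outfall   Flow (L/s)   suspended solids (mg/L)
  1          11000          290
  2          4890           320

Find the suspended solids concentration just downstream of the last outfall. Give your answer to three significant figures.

Below outfall 1: Q → 75700 L/s, C = (64700·26.00 + 11000·290.0)/75700 = 64.36 mg/L.
Below outfall 2: Q → 80590 L/s, C = (75700·64.36 + 4890·320.0)/80590 = 79.87 mg/L.

79.9 mg/L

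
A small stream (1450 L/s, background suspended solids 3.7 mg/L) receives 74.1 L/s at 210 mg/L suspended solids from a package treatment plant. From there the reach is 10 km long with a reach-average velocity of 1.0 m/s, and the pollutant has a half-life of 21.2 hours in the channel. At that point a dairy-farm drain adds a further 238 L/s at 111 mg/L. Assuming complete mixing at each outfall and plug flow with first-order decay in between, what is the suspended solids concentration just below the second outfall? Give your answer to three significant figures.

25.8 mg/L

Mass balance: C = (1450·3.700 + 74.10·210.0) / 1524 = 20930/1524 = 13.73 mg/L; combined flow 1524 L/s.
Travel time t = 10·1000 / 1.0 = 10000 s = 2.778 h.
Half-life 21.2 h → k = ln 2 / 21.2 = 0.03270 h⁻¹ = 0.7847 d⁻¹.
First-order decay: C = 13.73·exp(−k·t) = 13.73·0.9132 = 12.54 mg/L.
At the second outfall, C = (1524·12.54 + 238.0·111.0) / (1524 + 238.0) = 25.84 mg/L.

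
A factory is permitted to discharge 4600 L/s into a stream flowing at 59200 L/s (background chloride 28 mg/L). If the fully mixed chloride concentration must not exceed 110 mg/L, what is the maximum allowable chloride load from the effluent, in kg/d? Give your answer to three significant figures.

Mass balance at the limit: 59200·28.00 + 4600·Cₑ = 63800·110 → Cₑ = 1165 mg/L.
4600 L/s = 4.600 m³/s. Load = 4.600 m³/s × 1165 g/m³ × 86 400 s/d = 463100 kg/d.

463000 kg/d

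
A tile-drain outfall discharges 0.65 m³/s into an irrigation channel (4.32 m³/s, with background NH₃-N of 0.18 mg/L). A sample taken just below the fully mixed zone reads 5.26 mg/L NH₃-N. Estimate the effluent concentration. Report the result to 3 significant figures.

Mass balance: 4.320·0.1800 + 0.6500·Cₑ = 4.970·5.260
→ Cₑ = (4.970·5.260 − 4.320·0.1800) / 0.6500 = 39.02 mg/L.

39.0 mg/L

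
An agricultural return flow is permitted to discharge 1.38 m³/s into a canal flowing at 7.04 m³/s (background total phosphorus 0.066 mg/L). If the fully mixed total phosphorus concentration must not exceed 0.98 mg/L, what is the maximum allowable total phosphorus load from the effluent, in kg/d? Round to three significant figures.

673 kg/d

Mass balance at the limit: 7.040·0.06600 + 1.380·Cₑ = 8.420·0.98 → Cₑ = 5.643 mg/L.
Load = 1.380 m³/s × 5.643 g/m³ × 86 400 s/d = 672.8 kg/d.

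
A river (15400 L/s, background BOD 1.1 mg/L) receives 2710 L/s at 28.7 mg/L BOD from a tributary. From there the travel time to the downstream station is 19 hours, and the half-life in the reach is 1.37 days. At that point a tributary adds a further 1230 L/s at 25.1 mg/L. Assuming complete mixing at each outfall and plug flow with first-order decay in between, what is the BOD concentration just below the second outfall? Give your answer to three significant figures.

Flow-weighted average: C = (15400·1.100 + 2710·28.70) / 18110 = 94720/18110 = 5.230 mg/L; combined flow 18110 L/s.
Half-life 1.37 d → k = ln 2 / 1.37 = 0.5059 d⁻¹.
First-order decay: C = 5.230·exp(−k·t) = 5.230·0.6700 = 3.504 mg/L.
At the second outfall, C = (18110·3.504 + 1230·25.10) / (18110 + 1230) = 4.877 mg/L.

4.88 mg/L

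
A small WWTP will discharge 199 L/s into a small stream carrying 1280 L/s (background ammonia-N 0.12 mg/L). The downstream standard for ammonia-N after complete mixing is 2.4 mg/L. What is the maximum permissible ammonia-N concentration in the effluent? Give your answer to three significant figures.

At the limit, (Qr·Cr + Qe·Cₑ)/(Qr + Qe) = 2.4:
Cₑ = (1479·2.4 − 1280·0.1200) / 199.0 = 17.07 mg/L.

17.1 mg/L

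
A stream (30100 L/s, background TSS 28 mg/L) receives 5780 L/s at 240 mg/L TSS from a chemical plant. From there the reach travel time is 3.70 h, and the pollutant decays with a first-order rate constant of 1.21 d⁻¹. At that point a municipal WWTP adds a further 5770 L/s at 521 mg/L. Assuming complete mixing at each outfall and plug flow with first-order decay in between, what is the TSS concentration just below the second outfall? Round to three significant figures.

Mixed concentration C = ΣQC/ΣQ = (30100·28.00 + 5780·240.0) / 35880 = 2230000/35880 = 62.15 mg/L; combined flow 35880 L/s.
Applying C = C₀e^(−kt): 62.15 × 0.8298 = 51.57 mg/L.
Second outfall: C = (35880·51.57 + 5770·521.0)/41650 = 116.6 mg/L.

117 mg/L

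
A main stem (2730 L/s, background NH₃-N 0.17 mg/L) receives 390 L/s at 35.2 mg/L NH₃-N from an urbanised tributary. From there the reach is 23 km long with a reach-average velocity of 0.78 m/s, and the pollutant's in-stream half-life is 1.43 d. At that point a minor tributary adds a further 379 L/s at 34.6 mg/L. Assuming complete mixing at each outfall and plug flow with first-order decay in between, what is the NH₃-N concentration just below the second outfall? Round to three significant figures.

7.19 mg/L

Conservation of mass: C = (2730·0.1700 + 390.0·35.20) / 3120 = 14190/3120 = 4.549 mg/L; combined flow 3120 L/s.
Travel time t = 23·1000 / 0.78 = 29490 s = 8.191 h.
Half-life 1.43 d → k = ln 2 / 1.43 = 0.4847 d⁻¹.
Applying C = C₀e^(−kt): 4.549 × 0.8475 = 3.855 mg/L.
At the second outfall, C = (3120·3.855 + 379.0·34.60) / (3120 + 379.0) = 7.185 mg/L.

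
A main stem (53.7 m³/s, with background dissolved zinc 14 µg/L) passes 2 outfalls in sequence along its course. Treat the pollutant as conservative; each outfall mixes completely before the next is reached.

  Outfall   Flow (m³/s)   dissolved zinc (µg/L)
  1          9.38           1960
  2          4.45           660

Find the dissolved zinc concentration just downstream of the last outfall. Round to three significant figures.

Below outfall 1: Q → 63.08 m³/s, C = (53.70·14.00 + 9.380·1960)/63.08 = 303.4 µg/L.
Below outfall 2: Q → 67.53 m³/s, C = (63.08·303.4 + 4.450·660.0)/67.53 = 326.9 µg/L.

327 µg/L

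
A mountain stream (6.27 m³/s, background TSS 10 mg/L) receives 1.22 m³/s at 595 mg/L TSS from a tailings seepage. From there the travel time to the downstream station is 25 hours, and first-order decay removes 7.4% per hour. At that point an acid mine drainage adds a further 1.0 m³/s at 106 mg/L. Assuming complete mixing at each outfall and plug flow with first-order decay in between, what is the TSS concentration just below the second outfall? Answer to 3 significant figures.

Conservation of mass: C = (6.270·10.00 + 1.220·595.0) / 7.490 = 788.6/7.490 = 105.3 mg/L; combined flow 7.490 m³/s.
7.4%/h lost → k = −ln(1 − 0.074) = 0.07688 h⁻¹.
First-order decay: C = 105.3·exp(−k·t) = 105.3·0.1463 = 15.40 mg/L.
At the second outfall, C = (7.490·15.40 + 1.000·106.0) / (7.490 + 1.000) = 26.08 mg/L.

26.1 mg/L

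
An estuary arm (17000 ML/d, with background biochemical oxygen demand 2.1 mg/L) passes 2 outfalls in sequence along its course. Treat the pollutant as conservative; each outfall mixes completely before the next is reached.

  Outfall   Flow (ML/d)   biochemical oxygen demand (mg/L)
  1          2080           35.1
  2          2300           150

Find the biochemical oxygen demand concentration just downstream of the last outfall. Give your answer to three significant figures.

Below outfall 1: Q → 19080 ML/d, C = (17000·2.100 + 2080·35.10)/19080 = 5.697 mg/L.
Below outfall 2: Q → 21380 ML/d, C = (19080·5.697 + 2300·150.0)/21380 = 21.22 mg/L.

21.2 mg/L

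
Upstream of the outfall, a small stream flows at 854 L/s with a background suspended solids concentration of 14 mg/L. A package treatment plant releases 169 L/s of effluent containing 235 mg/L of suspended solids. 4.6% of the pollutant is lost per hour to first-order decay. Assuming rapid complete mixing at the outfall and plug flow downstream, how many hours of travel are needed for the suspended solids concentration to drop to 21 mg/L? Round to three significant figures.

Conservation of mass: C = (854.0·14.00 + 169.0·235.0) / 1023 = 51670/1023 = 50.51 mg/L.
4.6%/h lost → k = −ln(1 − 0.046) = 0.04709 h⁻¹.
50.51·exp(−k·t) = 21 → t = ln(50.51/21)/k = 67090 s = 18.64 h.

18.6 h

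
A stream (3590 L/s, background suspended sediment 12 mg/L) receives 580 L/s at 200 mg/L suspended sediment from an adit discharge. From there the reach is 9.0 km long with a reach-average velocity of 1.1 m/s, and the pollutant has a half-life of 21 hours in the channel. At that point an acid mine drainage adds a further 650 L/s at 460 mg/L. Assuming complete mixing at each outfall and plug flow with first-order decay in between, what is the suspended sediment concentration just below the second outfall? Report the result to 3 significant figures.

Conservation of mass: C = (3590·12.00 + 580.0·200.0) / 4170 = 159100/4170 = 38.15 mg/L; combined flow 4170 L/s.
Travel time t = 9.0·1000 / 1.1 = 8182 s = 2.273 h.
Half-life 21 h → k = ln 2 / 21 = 0.03301 h⁻¹ = 0.7922 d⁻¹.
After decay, C = 38.15 × e^(−kt) = 38.15 × 0.9277 = 35.39 mg/L.
Second outfall: C = (4170·35.39 + 650.0·460.0)/4820 = 92.65 mg/L.

92.7 mg/L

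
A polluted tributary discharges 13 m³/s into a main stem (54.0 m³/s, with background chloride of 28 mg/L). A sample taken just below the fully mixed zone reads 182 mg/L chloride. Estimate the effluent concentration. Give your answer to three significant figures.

822 mg/L

Mass balance: 54.00·28.00 + 13.00·Cₑ = 67.00·182.0
→ Cₑ = (67.00·182.0 − 54.00·28.00) / 13.00 = 821.7 mg/L.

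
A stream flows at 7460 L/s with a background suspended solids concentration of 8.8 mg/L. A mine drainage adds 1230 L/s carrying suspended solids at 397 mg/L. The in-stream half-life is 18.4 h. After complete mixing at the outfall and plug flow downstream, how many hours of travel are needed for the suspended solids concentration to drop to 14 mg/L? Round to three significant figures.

Mass balance: C = (7460·8.800 + 1230·397.0) / 8690 = 554000/8690 = 63.75 mg/L.
Half-life 18.4 h → k = ln 2 / 18.4 = 0.03767 h⁻¹ = 0.9041 d⁻¹.
63.75·exp(−k·t) = 14 → t = ln(63.75/14)/k = 144900 s = 40.24 h.

40.2 h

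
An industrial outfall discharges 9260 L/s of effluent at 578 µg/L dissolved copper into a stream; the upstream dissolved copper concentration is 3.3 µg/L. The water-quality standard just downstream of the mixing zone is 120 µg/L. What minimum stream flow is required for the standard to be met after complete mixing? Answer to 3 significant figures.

36300 L/s

Set C_mix = 120: (Q·3.300 + 9260·578.0) / (Q + 9260) = 120
→ Q = 9260·(578.0 − 120)/(120 − 3.300) = 36340 L/s.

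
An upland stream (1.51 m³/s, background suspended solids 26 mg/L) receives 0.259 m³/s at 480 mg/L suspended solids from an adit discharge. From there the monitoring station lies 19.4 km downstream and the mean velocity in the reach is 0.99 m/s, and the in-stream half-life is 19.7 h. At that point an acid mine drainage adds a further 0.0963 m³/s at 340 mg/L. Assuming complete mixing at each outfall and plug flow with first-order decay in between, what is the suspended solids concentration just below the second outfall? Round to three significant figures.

Conservation of mass: C = (1.510·26.00 + 0.2590·480.0) / 1.769 = 163.6/1.769 = 92.47 mg/L; combined flow 1.769 m³/s.
Travel time t = 19.4·1000 / 0.99 = 19600 s = 5.443 h.
Half-life 19.7 h → k = ln 2 / 19.7 = 0.03519 h⁻¹ = 0.8444 d⁻¹.
First-order decay: C = 92.47·exp(−k·t) = 92.47·0.8257 = 76.35 mg/L.
At the second outfall, C = (1.769·76.35 + 0.09630·340.0) / (1.769 + 0.09630) = 89.96 mg/L.

90.0 mg/L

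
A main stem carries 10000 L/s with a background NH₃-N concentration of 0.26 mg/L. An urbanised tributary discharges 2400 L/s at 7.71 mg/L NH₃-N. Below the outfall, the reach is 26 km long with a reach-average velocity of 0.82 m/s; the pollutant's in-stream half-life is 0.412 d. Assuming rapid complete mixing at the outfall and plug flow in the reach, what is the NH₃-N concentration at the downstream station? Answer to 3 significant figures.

0.918 mg/L

Conservation of mass: C = (10000·0.2600 + 2400·7.710) / 12400 = 21100/12400 = 1.702 mg/L.
Travel time t = 26·1000 / 0.82 = 31710 s = 8.808 h.
Half-life 0.412 d → k = ln 2 / 0.412 = 1.682 d⁻¹.
After decay, C = 1.702 × e^(−kt) = 1.702 × 0.5393 = 0.9179 mg/L.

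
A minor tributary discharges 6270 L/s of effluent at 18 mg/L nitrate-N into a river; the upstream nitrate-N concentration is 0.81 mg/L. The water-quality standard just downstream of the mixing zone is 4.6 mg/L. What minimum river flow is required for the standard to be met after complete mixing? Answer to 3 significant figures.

Set C_mix = 4.6: (Q·0.8100 + 6270·18.00) / (Q + 6270) = 4.6
→ Q = 6270·(18.00 − 4.6)/(4.6 − 0.8100) = 22170 L/s.

22200 L/s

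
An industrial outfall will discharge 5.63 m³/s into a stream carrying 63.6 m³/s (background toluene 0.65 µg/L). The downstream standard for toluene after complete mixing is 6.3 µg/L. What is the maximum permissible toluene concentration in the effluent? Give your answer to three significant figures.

70.1 µg/L

At the limit, (Qr·Cr + Qe·Cₑ)/(Qr + Qe) = 6.3:
Cₑ = (69.23·6.3 − 63.60·0.6500) / 5.630 = 70.13 µg/L.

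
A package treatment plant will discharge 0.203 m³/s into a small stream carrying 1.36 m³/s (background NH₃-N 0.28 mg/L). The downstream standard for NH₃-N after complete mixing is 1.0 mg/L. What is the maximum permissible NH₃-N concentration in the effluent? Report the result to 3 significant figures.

5.82 mg/L

At the limit, (Qr·Cr + Qe·Cₑ)/(Qr + Qe) = 1.0:
Cₑ = (1.563·1.0 − 1.360·0.2800) / 0.2030 = 5.824 mg/L.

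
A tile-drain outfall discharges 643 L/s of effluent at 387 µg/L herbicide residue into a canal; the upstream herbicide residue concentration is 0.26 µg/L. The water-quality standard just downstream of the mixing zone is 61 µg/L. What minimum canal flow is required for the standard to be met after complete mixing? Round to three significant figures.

Set C_mix = 61: (Q·0.2600 + 643.0·387.0) / (Q + 643.0) = 61
→ Q = 643.0·(387.0 − 61)/(61 − 0.2600) = 3451 L/s.

3450 L/s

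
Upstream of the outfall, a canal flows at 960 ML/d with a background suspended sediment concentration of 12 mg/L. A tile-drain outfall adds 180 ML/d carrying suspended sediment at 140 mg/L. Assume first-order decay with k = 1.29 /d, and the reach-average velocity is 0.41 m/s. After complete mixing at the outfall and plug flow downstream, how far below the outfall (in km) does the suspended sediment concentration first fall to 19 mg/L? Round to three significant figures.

14.5 km

Mixed concentration C = ΣQC/ΣQ = (960.0·12.00 + 180.0·140.0) / 1140 = 36720/1140 = 32.21 mg/L.
Set 32.21·exp(−k·t) = 19 → t = ln(32.21/19)/k = 35350 s = 9.821 h.
Distance = v·t = 0.41·35350 = 14500 m = 14.50 km.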